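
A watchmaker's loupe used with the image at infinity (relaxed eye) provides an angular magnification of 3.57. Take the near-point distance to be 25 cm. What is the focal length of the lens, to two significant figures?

7.0 cm

For the image at infinity, M = D/f.
f = D/M = 25/3.57 = 7.003 cm.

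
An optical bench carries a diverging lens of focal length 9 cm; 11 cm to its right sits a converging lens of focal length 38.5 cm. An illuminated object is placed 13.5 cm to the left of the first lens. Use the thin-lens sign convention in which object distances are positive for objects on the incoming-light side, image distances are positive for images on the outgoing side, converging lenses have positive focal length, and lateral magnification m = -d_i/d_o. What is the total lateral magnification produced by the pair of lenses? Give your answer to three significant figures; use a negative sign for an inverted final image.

Lens 1: 1/d_i1 = 1/f_1 - 1/d_o1 = 1/(-9) - 1/13.5 = -0.18519 cm^-1, so d_i1 = -5.400 cm.
m_1 = -(-5.400)/13.5 = 0.4000.
The intermediate image is virtual, 5.400 cm to the left of lens 1, so d_o2 = L - d_i1 = 11 - (-5.400) = 16.400 cm.
Lens 2: 1/d_i2 = 1/f_2 - 1/d_o2 = 1/38.5 - 1/(16.400) = -0.03500 cm^-1, so d_i2 = -28.570 cm.
m_2 = -(-28.570)/(16.400) = 1.7421.
Total m = m_1 x m_2 = (0.4000)(1.7421) = 0.6968.

0.697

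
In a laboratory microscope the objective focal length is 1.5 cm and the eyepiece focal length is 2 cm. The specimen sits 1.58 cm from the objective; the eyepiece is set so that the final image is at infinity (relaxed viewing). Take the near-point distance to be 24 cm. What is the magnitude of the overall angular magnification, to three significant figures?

Objective: 1/d_i = 1/f_obj - 1/d_o = 1/1.5 - 1/1.58 = 0.03376 cm^-1, so d_i = 29.625 cm.
m_obj = -d_i/d_o = -29.625/1.58 = -18.750.
Eyepiece angular magnification (image at infinity): M_eye = D/f_e = 24/2 = 12.000.
Overall M = m_obj x M_eye = (-18.750)(12.000) = -225.00.
|M| = 225.00.

225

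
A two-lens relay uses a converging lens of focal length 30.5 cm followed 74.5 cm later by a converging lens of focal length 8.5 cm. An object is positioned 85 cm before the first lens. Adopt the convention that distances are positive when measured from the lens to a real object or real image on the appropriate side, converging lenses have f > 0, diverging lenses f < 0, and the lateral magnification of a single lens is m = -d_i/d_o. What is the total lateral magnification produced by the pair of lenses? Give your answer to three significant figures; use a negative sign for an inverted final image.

Lens 1: 1/d_i1 = 1/f_1 - 1/d_o1 = 1/30.5 - 1/85 = 0.02102 cm^-1, so d_i1 = 47.569 cm.
m_1 = -(47.569)/85 = -0.5596.
The intermediate image is 47.569 cm to the right of lens 1, so d_o2 = L - d_i1 = 74.5 - 47.569 = 26.931 cm.
Lens 2: 1/d_i2 = 1/f_2 - 1/d_o2 = 1/8.5 - 1/(26.931) = 0.08052 cm^-1, so d_i2 = 12.420 cm.
m_2 = -(12.420)/(26.931) = -0.4612.
The system's lateral magnification is m_1 m_2 = (-0.5596)(-0.4612) = 0.2581.

0.258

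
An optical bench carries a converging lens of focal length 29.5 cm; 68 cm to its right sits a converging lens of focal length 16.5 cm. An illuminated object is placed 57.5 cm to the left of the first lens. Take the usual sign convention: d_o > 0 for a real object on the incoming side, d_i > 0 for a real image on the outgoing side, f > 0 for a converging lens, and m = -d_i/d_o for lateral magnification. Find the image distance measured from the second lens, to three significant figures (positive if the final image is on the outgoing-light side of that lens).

-13.5 cm

Applying the thin-lens equation to the first lens, 1/29.5 = 1/57.5 + 1/d_i1, which gives d_i1 = 60.580 cm.
That image sits 7.420 cm in front of the second lens, so d_o2 = 7.420 cm.
Applying the thin-lens equation again with f_2 = 16.5 cm and d_o2 = 7.420 cm gives d_i2 = -13.482 cm.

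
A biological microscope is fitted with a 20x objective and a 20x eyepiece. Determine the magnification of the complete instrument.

The overall magnification of a compound microscope is the product of the objective and eyepiece magnifications:
M = M_obj x M_eye = 20 x 20 = 400.

400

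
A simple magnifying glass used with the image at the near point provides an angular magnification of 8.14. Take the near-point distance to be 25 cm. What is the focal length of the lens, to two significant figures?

3.5 cm

For the image at the near point, M = 1 + D/f.
f = D/(M - 1) = 25/(8.14 - 1) = 3.501 cm.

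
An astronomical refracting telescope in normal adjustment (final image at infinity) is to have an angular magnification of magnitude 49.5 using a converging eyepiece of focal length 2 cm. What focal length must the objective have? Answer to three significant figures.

99.0 cm

|M| = f_obj/|f_eye|, so f_obj = |M| x |f_eye| = 49.5 x 2 = 99.000 cm.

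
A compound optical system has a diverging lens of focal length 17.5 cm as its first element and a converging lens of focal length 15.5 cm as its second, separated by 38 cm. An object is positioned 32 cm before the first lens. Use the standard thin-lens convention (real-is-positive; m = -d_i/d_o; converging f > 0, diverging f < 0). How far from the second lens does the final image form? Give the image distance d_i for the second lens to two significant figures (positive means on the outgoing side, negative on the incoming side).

23 cm

Lens 1: 1/d_i1 = 1/f_1 - 1/d_o1 = 1/(-17.5) - 1/32 = -0.08839 cm^-1, so d_i1 = -11.313 cm.
With d_i1 < 0 the first image is virtual and lies on the object side; the object distance for lens 2 is d_o2 = 38 - (-11.313) = 49.313 cm.
Lens 2: 1/d_i2 = 1/f_2 - 1/d_o2 = 1/15.5 - 1/(49.313) = 0.04424 cm^-1, so d_i2 = 22.605 cm.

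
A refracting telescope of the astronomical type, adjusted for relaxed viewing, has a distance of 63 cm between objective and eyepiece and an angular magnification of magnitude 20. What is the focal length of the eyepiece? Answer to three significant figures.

In normal adjustment the tube length equals f_obj + f_eye and |M| = f_obj/f_eye.
So f_obj = 20 f_eye and 20 f_eye + f_eye = 63 cm, giving f_eye = 63/21 = 3.000 cm and f_obj = 60.000 cm.

3.00 cm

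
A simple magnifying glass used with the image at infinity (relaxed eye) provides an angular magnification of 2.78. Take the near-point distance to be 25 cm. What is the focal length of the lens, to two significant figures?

9.0 cm

For the image at infinity, M = D/f.
f = D/M = 25/2.78 = 8.993 cm.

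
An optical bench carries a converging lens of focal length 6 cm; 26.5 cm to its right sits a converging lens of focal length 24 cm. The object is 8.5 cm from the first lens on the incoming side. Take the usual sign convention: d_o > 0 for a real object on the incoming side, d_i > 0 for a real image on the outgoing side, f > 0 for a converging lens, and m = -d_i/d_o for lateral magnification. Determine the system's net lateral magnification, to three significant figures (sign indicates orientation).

-3.22

Applying the thin-lens equation to the first lens, 1/6 = 1/8.5 + 1/d_i1, which gives d_i1 = 20.400 cm.
Its lateral magnification is m_1 = -d_i1/d_o1 = -(20.400)/8.5 = -2.4000.
Object distance for lens 2: d_o2 = 26.5 - 20.400 = 6.100 cm.
Applying the thin-lens equation again with f_2 = 24 cm and d_o2 = 6.100 cm gives d_i2 = -8.179 cm.
m_2 = -(-8.179)/(6.100) = 1.3408.
Total m = m_1 x m_2 = (-2.4000)(1.3408) = -3.2179.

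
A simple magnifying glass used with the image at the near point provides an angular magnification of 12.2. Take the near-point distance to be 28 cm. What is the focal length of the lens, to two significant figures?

2.5 cm

For the image at the near point, M = 1 + D/f.
f = D/(M - 1) = 28/(12.2 - 1) = 2.500 cm.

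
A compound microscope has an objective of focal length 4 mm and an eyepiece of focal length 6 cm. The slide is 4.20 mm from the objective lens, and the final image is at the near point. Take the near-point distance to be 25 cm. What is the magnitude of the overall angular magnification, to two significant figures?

100

Convert to cm: f_obj = 4 mm = 0.4 cm; d_o = 4.20 mm = 0.42 cm.
Objective: 1/d_i = 1/f_obj - 1/d_o = 1/0.4 - 1/0.42 = 0.11905 cm^-1, so d_i = 8.400 cm.
m_obj = -d_i/d_o = -8.400/0.42 = -20.000.
Eyepiece angular magnification (image at near point): M_eye = 1 + D/f_e = 1 + 25/6 = 5.167.
Overall M = m_obj x M_eye = (-20.000)(5.167) = -103.33.
|M| = 103.33.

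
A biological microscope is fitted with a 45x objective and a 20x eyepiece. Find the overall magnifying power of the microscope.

900

The overall magnification of a compound microscope is the product of the objective and eyepiece magnifications:
M = M_obj x M_eye = 45 x 20 = 900.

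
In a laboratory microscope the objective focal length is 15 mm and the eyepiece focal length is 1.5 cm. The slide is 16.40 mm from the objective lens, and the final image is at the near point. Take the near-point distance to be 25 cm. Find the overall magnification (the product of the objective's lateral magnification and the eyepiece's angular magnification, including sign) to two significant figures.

-190

Convert to cm: f_obj = 15 mm = 1.5 cm; d_o = 16.40 mm = 1.64 cm.
Objective: 1/d_i = 1/f_obj - 1/d_o = 1/1.5 - 1/1.64 = 0.05691 cm^-1, so d_i = 17.571 cm.
m_obj = -d_i/d_o = -17.571/1.64 = -10.714.
Eyepiece angular magnification (image at near point): M_eye = 1 + D/f_e = 1 + 25/1.5 = 17.667.
Overall M = m_obj x M_eye = (-10.714)(17.667) = -189.29.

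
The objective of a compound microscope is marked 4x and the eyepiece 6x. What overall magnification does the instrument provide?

24

The overall magnification of a compound microscope is the product of the objective and eyepiece magnifications:
M = M_obj x M_eye = 4 x 6 = 24.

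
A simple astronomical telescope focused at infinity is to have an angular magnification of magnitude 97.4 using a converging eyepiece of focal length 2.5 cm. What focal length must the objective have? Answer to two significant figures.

|M| = f_obj/|f_eye|, so f_obj = |M| x |f_eye| = 97.4 x 2.5 = 243.500 cm.

240 cm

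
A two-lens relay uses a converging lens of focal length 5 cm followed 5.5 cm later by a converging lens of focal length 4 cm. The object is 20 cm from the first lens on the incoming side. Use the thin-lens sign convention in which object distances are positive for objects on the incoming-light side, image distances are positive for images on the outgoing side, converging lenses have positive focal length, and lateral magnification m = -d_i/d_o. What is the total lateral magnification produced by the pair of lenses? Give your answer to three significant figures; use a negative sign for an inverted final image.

First lens: d_i1 = 1/(1/5 - 1/20) = 6.667 cm.
m_1 = -(6.667)/20 = -0.3333.
Since 6.667 cm > 5.5 cm, the first image lies past the second lens and serves as a virtual object: d_o2 = L - d_i1 = -1.167 cm.
Second lens: d_i2 = 1/(1/4 - 1/(-1.167)) = 0.903 cm.
m_2 = -(0.903)/(-1.167) = 0.7742.
Total m = m_1 x m_2 = (-0.3333)(0.7742) = -0.2581.

-0.258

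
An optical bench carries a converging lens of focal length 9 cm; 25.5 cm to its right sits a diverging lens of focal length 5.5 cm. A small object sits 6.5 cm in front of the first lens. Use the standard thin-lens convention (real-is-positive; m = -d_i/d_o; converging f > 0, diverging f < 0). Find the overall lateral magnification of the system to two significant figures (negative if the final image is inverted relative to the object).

Applying the thin-lens equation to the first lens, 1/9 = 1/6.5 + 1/d_i1, which gives d_i1 = -23.400 cm.
Its lateral magnification is m_1 = -d_i1/d_o1 = -(-23.400)/6.5 = 3.6000.
The intermediate image is virtual, 23.400 cm to the left of lens 1, so d_o2 = L - d_i1 = 25.5 - (-23.400) = 48.900 cm.
Applying the thin-lens equation again with f_2 = -5.5 cm and d_o2 = 48.900 cm gives d_i2 = -4.944 cm.
m_2 = -(-4.944)/(48.900) = 0.1011.
Total m = m_1 x m_2 = (3.6000)(0.1011) = 0.3640.

0.36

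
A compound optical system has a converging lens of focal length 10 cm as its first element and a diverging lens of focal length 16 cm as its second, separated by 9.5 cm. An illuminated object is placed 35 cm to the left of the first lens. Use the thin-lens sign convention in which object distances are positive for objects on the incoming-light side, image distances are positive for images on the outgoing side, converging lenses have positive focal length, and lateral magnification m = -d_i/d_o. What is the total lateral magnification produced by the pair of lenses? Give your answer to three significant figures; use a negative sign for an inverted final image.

Lens 1: 1/d_i1 = 1/f_1 - 1/d_o1 = 1/10 - 1/35 = 0.07143 cm^-1, so d_i1 = 14.000 cm.
m_1 = -(14.000)/35 = -0.4000.
Since 14.000 cm > 9.5 cm, the first image lies past the second lens and serves as a virtual object: d_o2 = L - d_i1 = -4.500 cm.
Lens 2: 1/d_i2 = 1/f_2 - 1/d_o2 = 1/(-16) - 1/(-4.500) = 0.15972 cm^-1, so d_i2 = 6.261 cm.
m_2 = -(6.261)/(-4.500) = 1.3913.
The system's lateral magnification is m_1 m_2 = (-0.4000)(1.3913) = -0.5565.

-0.557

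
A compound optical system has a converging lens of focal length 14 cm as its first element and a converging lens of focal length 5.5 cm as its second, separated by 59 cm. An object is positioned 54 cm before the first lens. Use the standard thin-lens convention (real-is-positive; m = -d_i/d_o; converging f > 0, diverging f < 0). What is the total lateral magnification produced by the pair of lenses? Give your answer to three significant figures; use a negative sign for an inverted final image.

0.0556

Lens 1: 1/d_i1 = 1/f_1 - 1/d_o1 = 1/14 - 1/54 = 0.05291 cm^-1, so d_i1 = 18.900 cm.
m_1 = -(18.900)/54 = -0.3500.
The intermediate image is 18.900 cm to the right of lens 1, so d_o2 = L - d_i1 = 59 - 18.900 = 40.100 cm.
Lens 2: 1/d_i2 = 1/f_2 - 1/d_o2 = 1/5.5 - 1/(40.100) = 0.15688 cm^-1, so d_i2 = 6.374 cm.
m_2 = -(6.374)/(40.100) = -0.1590.
Overall magnification: m = m_1 m_2 = 0.0556.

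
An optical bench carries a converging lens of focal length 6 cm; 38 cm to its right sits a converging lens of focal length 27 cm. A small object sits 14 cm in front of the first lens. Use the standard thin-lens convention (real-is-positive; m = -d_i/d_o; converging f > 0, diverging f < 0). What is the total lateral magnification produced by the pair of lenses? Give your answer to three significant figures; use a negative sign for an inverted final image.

40.5

First lens: d_i1 = 1/(1/6 - 1/14) = 10.500 cm.
m_1 = -(10.500)/14 = -0.7500.
Object distance for lens 2: d_o2 = 38 - 10.500 = 27.500 cm.
Second lens: d_i2 = 1/(1/27 - 1/(27.500)) = 1485.000 cm.
m_2 = -(1485.000)/(27.500) = -54.0000.
The system's lateral magnification is m_1 m_2 = (-0.7500)(-54.0000) = 40.5000.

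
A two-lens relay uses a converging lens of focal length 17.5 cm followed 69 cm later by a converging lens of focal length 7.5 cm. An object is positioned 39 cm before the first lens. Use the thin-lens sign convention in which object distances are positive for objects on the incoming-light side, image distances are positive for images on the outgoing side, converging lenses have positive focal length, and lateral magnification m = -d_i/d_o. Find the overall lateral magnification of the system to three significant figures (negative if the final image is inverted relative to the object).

0.205

Applying the thin-lens equation to the first lens, 1/17.5 = 1/39 + 1/d_i1, which gives d_i1 = 31.744 cm.
Its lateral magnification is m_1 = -d_i1/d_o1 = -(31.744)/39 = -0.8140.
The intermediate image is 31.744 cm to the right of lens 1, so d_o2 = L - d_i1 = 69 - 31.744 = 37.256 cm.
Applying the thin-lens equation again with f_2 = 7.5 cm and d_o2 = 37.256 cm gives d_i2 = 9.390 cm.
m_2 = -(9.390)/(37.256) = -0.2521.
Total m = m_1 x m_2 = (-0.8140)(-0.2521) = 0.2052.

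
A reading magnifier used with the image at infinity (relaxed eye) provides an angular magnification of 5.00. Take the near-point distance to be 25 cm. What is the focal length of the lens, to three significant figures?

For the image at infinity, M = D/f.
f = D/M = 25/5.0 = 5.000 cm.

5.00 cm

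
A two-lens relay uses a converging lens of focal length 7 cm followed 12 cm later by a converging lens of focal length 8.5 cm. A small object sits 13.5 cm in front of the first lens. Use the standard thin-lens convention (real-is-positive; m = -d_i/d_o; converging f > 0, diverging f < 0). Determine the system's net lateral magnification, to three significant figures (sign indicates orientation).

-0.829

First lens: d_i1 = 1/(1/7 - 1/13.5) = 14.538 cm.
m_1 = -(14.538)/13.5 = -1.0769.
Since 14.538 cm > 12 cm, the first image lies past the second lens and serves as a virtual object: d_o2 = L - d_i1 = -2.538 cm.
Second lens: d_i2 = 1/(1/8.5 - 1/(-2.538)) = 1.955 cm.
m_2 = -(1.955)/(-2.538) = 0.7700.
Overall magnification: m = m_1 m_2 = -0.8293.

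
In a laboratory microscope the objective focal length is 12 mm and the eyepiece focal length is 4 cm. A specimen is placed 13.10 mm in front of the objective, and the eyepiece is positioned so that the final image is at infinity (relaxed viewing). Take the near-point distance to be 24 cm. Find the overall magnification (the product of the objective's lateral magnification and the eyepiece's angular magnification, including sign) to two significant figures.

Convert to cm: f_obj = 12 mm = 1.2 cm; d_o = 13.10 mm = 1.31 cm.
Objective: 1/d_i = 1/f_obj - 1/d_o = 1/1.2 - 1/1.31 = 0.06997 cm^-1, so d_i = 14.291 cm.
m_obj = -d_i/d_o = -14.291/1.31 = -10.909.
Eyepiece angular magnification (image at infinity): M_eye = D/f_e = 24/4 = 6.000.
Overall M = m_obj x M_eye = (-10.909)(6.000) = -65.45.

-65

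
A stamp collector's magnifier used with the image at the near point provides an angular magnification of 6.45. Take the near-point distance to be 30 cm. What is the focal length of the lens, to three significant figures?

5.50 cm

For the image at the near point, M = 1 + D/f.
f = D/(M - 1) = 30/(6.45 - 1) = 5.505 cm.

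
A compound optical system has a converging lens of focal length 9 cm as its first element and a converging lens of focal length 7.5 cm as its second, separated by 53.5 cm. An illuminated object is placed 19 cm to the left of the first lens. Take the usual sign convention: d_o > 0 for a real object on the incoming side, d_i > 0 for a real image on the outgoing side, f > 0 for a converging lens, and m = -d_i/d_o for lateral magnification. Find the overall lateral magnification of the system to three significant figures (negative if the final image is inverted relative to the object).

First lens: d_i1 = 1/(1/9 - 1/19) = 17.100 cm.
m_1 = -(17.100)/19 = -0.9000.
The intermediate image is 17.100 cm to the right of lens 1, so d_o2 = L - d_i1 = 53.5 - 17.100 = 36.400 cm.
Second lens: d_i2 = 1/(1/7.5 - 1/(36.400)) = 9.446 cm.
m_2 = -(9.446)/(36.400) = -0.2595.
Overall magnification: m = m_1 m_2 = 0.2336.

0.234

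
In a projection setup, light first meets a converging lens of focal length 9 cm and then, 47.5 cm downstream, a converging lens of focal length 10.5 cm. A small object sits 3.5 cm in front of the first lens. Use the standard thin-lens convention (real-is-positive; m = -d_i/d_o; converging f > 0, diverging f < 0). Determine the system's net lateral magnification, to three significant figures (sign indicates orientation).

First lens: d_i1 = 1/(1/9 - 1/3.5) = -5.727 cm.
m_1 = -(-5.727)/3.5 = 1.6364.
The intermediate image is virtual, 5.727 cm to the left of lens 1, so d_o2 = L - d_i1 = 47.5 - (-5.727) = 53.227 cm.
Second lens: d_i2 = 1/(1/10.5 - 1/(53.227)) = 13.080 cm.
m_2 = -(13.080)/(53.227) = -0.2457.
The system's lateral magnification is m_1 m_2 = (1.6364)(-0.2457) = -0.4021.

-0.402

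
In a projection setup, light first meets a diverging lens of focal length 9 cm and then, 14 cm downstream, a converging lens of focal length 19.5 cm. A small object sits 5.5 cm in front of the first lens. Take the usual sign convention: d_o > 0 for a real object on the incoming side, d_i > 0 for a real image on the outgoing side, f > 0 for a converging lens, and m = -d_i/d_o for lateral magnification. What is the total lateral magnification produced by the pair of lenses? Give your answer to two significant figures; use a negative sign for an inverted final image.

5.8

Applying the thin-lens equation to the first lens, 1/(-9) = 1/5.5 + 1/d_i1, which gives d_i1 = -3.414 cm.
Its lateral magnification is m_1 = -d_i1/d_o1 = -(-3.414)/5.5 = 0.6207.
With d_i1 < 0 the first image is virtual and lies on the object side; the object distance for lens 2 is d_o2 = 14 - (-3.414) = 17.414 cm.
Applying the thin-lens equation again with f_2 = 19.5 cm and d_o2 = 17.414 cm gives d_i2 = -162.769 cm.
m_2 = -(-162.769)/(17.414) = 9.3471.
Total m = m_1 x m_2 = (0.6207)(9.3471) = 5.8017.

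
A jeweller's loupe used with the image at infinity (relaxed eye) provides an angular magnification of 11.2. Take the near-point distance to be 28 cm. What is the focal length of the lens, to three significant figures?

For the image at infinity, M = D/f.
f = D/M = 28/11.2 = 2.500 cm.

2.50 cm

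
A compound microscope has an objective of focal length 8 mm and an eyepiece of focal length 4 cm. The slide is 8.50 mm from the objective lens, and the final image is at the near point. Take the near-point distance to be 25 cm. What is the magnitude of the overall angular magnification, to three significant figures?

Convert to cm: f_obj = 8 mm = 0.8 cm; d_o = 8.50 mm = 0.85 cm.
Objective: 1/d_i = 1/f_obj - 1/d_o = 1/0.8 - 1/0.85 = 0.07353 cm^-1, so d_i = 13.600 cm.
m_obj = -d_i/d_o = -13.600/0.85 = -16.000.
Eyepiece angular magnification (image at near point): M_eye = 1 + D/f_e = 1 + 25/4 = 7.250.
Overall M = m_obj x M_eye = (-16.000)(7.250) = -116.00.
|M| = 116.00.

116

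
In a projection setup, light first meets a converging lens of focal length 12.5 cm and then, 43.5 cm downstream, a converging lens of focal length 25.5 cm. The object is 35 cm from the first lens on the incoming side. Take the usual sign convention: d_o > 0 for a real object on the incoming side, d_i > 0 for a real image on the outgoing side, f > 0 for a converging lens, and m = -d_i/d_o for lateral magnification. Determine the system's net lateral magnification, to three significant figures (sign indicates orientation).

Lens 1: 1/d_i1 = 1/f_1 - 1/d_o1 = 1/12.5 - 1/35 = 0.05143 cm^-1, so d_i1 = 19.444 cm.
m_1 = -(19.444)/35 = -0.5556.
That image sits 24.056 cm in front of the second lens, so d_o2 = 24.056 cm.
Lens 2: 1/d_i2 = 1/f_2 - 1/d_o2 = 1/25.5 - 1/(24.056) = -0.00235 cm^-1, so d_i2 = -424.673 cm.
m_2 = -(-424.673)/(24.056) = 17.6538.
Total m = m_1 x m_2 = (-0.5556)(17.6538) = -9.8077.

-9.81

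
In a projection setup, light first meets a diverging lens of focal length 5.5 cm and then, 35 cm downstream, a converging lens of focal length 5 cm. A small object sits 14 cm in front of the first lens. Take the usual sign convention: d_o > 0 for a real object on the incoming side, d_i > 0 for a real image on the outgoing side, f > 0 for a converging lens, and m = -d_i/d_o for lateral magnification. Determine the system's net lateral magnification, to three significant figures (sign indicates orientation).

-0.0415

First lens: d_i1 = 1/(1/(-5.5) - 1/14) = -3.949 cm.
m_1 = -(-3.949)/14 = 0.2821.
With d_i1 < 0 the first image is virtual and lies on the object side; the object distance for lens 2 is d_o2 = 35 - (-3.949) = 38.949 cm.
Second lens: d_i2 = 1/(1/5 - 1/(38.949)) = 5.736 cm.
m_2 = -(5.736)/(38.949) = -0.1473.
Total m = m_1 x m_2 = (0.2821)(-0.1473) = -0.0415.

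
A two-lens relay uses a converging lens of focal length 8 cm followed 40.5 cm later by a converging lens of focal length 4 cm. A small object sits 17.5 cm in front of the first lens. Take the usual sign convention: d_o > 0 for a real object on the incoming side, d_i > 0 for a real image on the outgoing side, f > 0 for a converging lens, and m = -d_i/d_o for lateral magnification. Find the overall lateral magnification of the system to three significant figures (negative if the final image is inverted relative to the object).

Applying the thin-lens equation to the first lens, 1/8 = 1/17.5 + 1/d_i1, which gives d_i1 = 14.737 cm.
Its lateral magnification is m_1 = -d_i1/d_o1 = -(14.737)/17.5 = -0.8421.
That image sits 25.763 cm in front of the second lens, so d_o2 = 25.763 cm.
Applying the thin-lens equation again with f_2 = 4 cm and d_o2 = 25.763 cm gives d_i2 = 4.735 cm.
m_2 = -(4.735)/(25.763) = -0.1838.
Overall magnification: m = m_1 m_2 = 0.1548.

0.155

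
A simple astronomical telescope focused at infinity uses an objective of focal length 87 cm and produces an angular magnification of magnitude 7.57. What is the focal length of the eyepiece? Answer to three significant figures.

11.5 cm

|M| = f_obj/f_eye, so f_eye = f_obj/|M| = 87/7.57 = 11.493 cm.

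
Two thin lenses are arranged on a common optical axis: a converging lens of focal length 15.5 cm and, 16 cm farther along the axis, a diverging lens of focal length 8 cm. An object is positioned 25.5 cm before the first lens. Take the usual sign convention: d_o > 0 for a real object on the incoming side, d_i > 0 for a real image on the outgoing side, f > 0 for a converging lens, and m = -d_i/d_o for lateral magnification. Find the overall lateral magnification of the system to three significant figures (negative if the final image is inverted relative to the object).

Lens 1: 1/d_i1 = 1/f_1 - 1/d_o1 = 1/15.5 - 1/25.5 = 0.02530 cm^-1, so d_i1 = 39.525 cm.
m_1 = -(39.525)/25.5 = -1.5500.
Since 39.525 cm > 16 cm, the first image lies past the second lens and serves as a virtual object: d_o2 = L - d_i1 = -23.525 cm.
Lens 2: 1/d_i2 = 1/f_2 - 1/d_o2 = 1/(-8) - 1/(-23.525) = -0.08249 cm^-1, so d_i2 = -12.122 cm.
m_2 = -(-12.122)/(-23.525) = -0.5153.
The system's lateral magnification is m_1 m_2 = (-1.5500)(-0.5153) = 0.7987.

0.799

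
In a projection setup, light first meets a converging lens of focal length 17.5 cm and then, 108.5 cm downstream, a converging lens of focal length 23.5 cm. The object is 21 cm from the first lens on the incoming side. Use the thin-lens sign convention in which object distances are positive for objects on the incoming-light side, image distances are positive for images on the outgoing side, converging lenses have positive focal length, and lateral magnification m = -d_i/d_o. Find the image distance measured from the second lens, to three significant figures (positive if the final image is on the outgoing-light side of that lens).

-4.11 cm

Lens 1: 1/d_i1 = 1/f_1 - 1/d_o1 = 1/17.5 - 1/21 = 0.00952 cm^-1, so d_i1 = 105.000 cm.
The intermediate image is 105.000 cm to the right of lens 1, so d_o2 = L - d_i1 = 108.5 - 105.000 = 3.500 cm.
Lens 2: 1/d_i2 = 1/f_2 - 1/d_o2 = 1/23.5 - 1/(3.500) = -0.24316 cm^-1, so d_i2 = -4.113 cm.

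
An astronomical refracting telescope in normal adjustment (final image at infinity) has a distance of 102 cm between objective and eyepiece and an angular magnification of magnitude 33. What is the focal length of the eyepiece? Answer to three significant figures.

3.00 cm

In normal adjustment the tube length equals f_obj + f_eye and |M| = f_obj/f_eye.
So f_obj = 33 f_eye and 33 f_eye + f_eye = 102 cm, giving f_eye = 102/34 = 3.000 cm and f_obj = 99.000 cm.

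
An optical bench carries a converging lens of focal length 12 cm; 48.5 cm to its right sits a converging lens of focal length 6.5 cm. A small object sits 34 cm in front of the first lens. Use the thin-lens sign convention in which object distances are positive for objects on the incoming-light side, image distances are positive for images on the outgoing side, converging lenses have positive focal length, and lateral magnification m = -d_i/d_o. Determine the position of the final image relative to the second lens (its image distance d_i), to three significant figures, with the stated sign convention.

Applying the thin-lens equation to the first lens, 1/12 = 1/34 + 1/d_i1, which gives d_i1 = 18.545 cm.
Object distance for lens 2: d_o2 = 48.5 - 18.545 = 29.955 cm.
Applying the thin-lens equation again with f_2 = 6.5 cm and d_o2 = 29.955 cm gives d_i2 = 8.301 cm.

8.30 cm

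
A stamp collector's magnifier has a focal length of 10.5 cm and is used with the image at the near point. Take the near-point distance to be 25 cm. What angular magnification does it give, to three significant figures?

M = 1 + D/f = 1 + 25/10.5 = 3.381.

3.38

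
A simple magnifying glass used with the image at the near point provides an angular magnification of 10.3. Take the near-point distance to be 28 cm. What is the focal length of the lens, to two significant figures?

For the image at the near point, M = 1 + D/f.
f = D/(M - 1) = 28/(10.3 - 1) = 3.011 cm.

3.0 cm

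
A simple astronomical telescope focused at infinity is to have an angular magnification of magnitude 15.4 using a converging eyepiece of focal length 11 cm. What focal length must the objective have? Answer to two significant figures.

|M| = f_obj/|f_eye|, so f_obj = |M| x |f_eye| = 15.4 x 11 = 169.400 cm.

170 cm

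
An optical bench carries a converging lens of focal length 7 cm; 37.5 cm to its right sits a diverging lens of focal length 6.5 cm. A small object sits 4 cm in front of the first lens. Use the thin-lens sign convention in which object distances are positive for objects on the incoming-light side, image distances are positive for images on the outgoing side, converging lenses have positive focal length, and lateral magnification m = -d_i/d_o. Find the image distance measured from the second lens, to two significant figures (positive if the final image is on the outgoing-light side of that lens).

First lens: d_i1 = 1/(1/7 - 1/4) = -9.333 cm.
The intermediate image is virtual, 9.333 cm to the left of lens 1, so d_o2 = L - d_i1 = 37.5 - (-9.333) = 46.833 cm.
Second lens: d_i2 = 1/(1/(-6.5) - 1/(46.833)) = -5.708 cm.

-5.7 cm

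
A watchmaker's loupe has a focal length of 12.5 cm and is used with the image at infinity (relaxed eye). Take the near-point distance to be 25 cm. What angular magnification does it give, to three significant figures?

2.00

M = D/f = 25/12.5 = 2.000.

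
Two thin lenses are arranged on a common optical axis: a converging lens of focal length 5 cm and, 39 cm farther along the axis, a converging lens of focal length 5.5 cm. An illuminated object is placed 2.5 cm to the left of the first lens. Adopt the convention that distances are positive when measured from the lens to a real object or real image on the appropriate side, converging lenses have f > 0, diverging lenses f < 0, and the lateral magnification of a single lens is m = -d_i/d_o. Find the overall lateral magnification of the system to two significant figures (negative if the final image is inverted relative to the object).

Applying the thin-lens equation to the first lens, 1/5 = 1/2.5 + 1/d_i1, which gives d_i1 = -5.000 cm.
Its lateral magnification is m_1 = -d_i1/d_o1 = -(-5.000)/2.5 = 2.0000.
The intermediate image is virtual, 5.000 cm to the left of lens 1, so d_o2 = L - d_i1 = 39 - (-5.000) = 44.000 cm.
Applying the thin-lens equation again with f_2 = 5.5 cm and d_o2 = 44.000 cm gives d_i2 = 6.286 cm.
m_2 = -(6.286)/(44.000) = -0.1429.
Total m = m_1 x m_2 = (2.0000)(-0.1429) = -0.2857.

-0.29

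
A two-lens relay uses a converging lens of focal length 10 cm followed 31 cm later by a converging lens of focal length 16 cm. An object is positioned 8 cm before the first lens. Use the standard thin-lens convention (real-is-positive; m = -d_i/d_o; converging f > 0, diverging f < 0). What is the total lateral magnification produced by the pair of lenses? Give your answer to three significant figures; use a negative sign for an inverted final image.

Lens 1: 1/d_i1 = 1/f_1 - 1/d_o1 = 1/10 - 1/8 = -0.02500 cm^-1, so d_i1 = -40.000 cm.
m_1 = -(-40.000)/8 = 5.0000.
With d_i1 < 0 the first image is virtual and lies on the object side; the object distance for lens 2 is d_o2 = 31 - (-40.000) = 71.000 cm.
Lens 2: 1/d_i2 = 1/f_2 - 1/d_o2 = 1/16 - 1/(71.000) = 0.04842 cm^-1, so d_i2 = 20.655 cm.
m_2 = -(20.655)/(71.000) = -0.2909.
Overall magnification: m = m_1 m_2 = -1.4545.

-1.45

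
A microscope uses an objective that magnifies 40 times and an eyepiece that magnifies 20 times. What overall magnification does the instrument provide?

800

The overall magnification of a compound microscope is the product of the objective and eyepiece magnifications:
M = M_obj x M_eye = 40 x 20 = 800.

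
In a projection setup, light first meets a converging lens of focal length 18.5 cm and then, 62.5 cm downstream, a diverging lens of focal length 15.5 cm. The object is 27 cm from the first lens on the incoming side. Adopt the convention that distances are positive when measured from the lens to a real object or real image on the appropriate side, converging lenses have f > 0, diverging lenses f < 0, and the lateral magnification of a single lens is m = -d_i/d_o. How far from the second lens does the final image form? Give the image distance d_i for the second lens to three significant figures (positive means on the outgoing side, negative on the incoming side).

Applying the thin-lens equation to the first lens, 1/18.5 = 1/27 + 1/d_i1, which gives d_i1 = 58.765 cm.
Object distance for lens 2: d_o2 = 62.5 - 58.765 = 3.735 cm.
Applying the thin-lens equation again with f_2 = -15.5 cm and d_o2 = 3.735 cm gives d_i2 = -3.010 cm.

-3.01 cm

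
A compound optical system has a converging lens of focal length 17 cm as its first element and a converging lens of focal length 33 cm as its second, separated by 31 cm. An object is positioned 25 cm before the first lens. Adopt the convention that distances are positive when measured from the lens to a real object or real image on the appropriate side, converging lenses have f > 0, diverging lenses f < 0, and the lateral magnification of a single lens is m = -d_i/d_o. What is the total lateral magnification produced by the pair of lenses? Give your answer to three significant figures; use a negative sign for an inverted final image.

Applying the thin-lens equation to the first lens, 1/17 = 1/25 + 1/d_i1, which gives d_i1 = 53.125 cm.
Its lateral magnification is m_1 = -d_i1/d_o1 = -(53.125)/25 = -2.1250.
Since 53.125 cm > 31 cm, the first image lies past the second lens and serves as a virtual object: d_o2 = L - d_i1 = -22.125 cm.
Applying the thin-lens equation again with f_2 = 33 cm and d_o2 = -22.125 cm gives d_i2 = 13.245 cm.
m_2 = -(13.245)/(-22.125) = 0.5986.
Overall magnification: m = m_1 m_2 = -1.2721.

-1.27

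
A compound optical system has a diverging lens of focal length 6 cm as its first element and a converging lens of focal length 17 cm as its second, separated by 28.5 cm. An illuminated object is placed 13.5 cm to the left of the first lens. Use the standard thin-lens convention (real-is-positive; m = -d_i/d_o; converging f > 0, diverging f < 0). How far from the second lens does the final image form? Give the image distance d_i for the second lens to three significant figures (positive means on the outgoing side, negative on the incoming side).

35.5 cm

Lens 1: 1/d_i1 = 1/f_1 - 1/d_o1 = 1/(-6) - 1/13.5 = -0.24074 cm^-1, so d_i1 = -4.154 cm.
With d_i1 < 0 the first image is virtual and lies on the object side; the object distance for lens 2 is d_o2 = 28.5 - (-4.154) = 32.654 cm.
Lens 2: 1/d_i2 = 1/f_2 - 1/d_o2 = 1/17 - 1/(32.654) = 0.02820 cm^-1, so d_i2 = 35.462 cm.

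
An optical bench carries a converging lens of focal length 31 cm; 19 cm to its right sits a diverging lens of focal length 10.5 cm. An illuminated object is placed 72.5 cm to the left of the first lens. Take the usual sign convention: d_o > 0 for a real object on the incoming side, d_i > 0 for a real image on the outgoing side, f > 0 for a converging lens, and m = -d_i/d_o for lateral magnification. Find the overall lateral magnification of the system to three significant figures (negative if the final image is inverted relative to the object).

0.318

First lens: d_i1 = 1/(1/31 - 1/72.5) = 54.157 cm.
m_1 = -(54.157)/72.5 = -0.7470.
This image would form 54.157 cm past lens 1, i.e. 35.157 cm beyond lens 2, so it is a virtual object for lens 2: d_o2 = 19 - 54.157 = -35.157 cm.
Second lens: d_i2 = 1/(1/(-10.5) - 1/(-35.157)) = -14.971 cm.
m_2 = -(-14.971)/(-35.157) = -0.4258.
Total m = m_1 x m_2 = (-0.7470)(-0.4258) = 0.3181.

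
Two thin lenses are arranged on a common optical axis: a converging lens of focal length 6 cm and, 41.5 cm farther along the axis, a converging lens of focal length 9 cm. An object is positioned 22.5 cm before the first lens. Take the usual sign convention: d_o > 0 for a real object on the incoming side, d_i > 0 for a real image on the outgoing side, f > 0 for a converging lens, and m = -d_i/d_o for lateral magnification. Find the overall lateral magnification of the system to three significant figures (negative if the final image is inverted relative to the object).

0.135

First lens: d_i1 = 1/(1/6 - 1/22.5) = 8.182 cm.
m_1 = -(8.182)/22.5 = -0.3636.
That image sits 33.318 cm in front of the second lens, so d_o2 = 33.318 cm.
Second lens: d_i2 = 1/(1/9 - 1/(33.318)) = 12.331 cm.
m_2 = -(12.331)/(33.318) = -0.3701.
The system's lateral magnification is m_1 m_2 = (-0.3636)(-0.3701) = 0.1346.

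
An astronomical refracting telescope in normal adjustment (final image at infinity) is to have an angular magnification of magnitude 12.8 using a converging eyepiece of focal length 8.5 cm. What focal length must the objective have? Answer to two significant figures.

|M| = f_obj/|f_eye|, so f_obj = |M| x |f_eye| = 12.8 x 8.5 = 108.800 cm.

110 cm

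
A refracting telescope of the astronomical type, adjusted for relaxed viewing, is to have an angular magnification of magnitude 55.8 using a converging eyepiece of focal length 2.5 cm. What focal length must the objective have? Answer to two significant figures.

140 cm

|M| = f_obj/|f_eye|, so f_obj = |M| x |f_eye| = 55.8 x 2.5 = 139.500 cm.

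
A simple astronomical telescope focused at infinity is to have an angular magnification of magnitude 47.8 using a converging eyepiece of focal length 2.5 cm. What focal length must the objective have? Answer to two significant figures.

120 cm

|M| = f_obj/|f_eye|, so f_obj = |M| x |f_eye| = 47.8 x 2.5 = 119.500 cm.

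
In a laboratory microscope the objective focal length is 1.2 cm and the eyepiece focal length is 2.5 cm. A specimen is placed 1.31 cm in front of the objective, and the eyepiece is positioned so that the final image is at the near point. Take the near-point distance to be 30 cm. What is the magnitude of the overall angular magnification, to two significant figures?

140

Objective: 1/d_i = 1/f_obj - 1/d_o = 1/1.2 - 1/1.31 = 0.06997 cm^-1, so d_i = 14.291 cm.
m_obj = -d_i/d_o = -14.291/1.31 = -10.909.
Eyepiece angular magnification (image at near point): M_eye = 1 + D/f_e = 1 + 30/2.5 = 13.000.
Overall M = m_obj x M_eye = (-10.909)(13.000) = -141.82.
|M| = 141.82.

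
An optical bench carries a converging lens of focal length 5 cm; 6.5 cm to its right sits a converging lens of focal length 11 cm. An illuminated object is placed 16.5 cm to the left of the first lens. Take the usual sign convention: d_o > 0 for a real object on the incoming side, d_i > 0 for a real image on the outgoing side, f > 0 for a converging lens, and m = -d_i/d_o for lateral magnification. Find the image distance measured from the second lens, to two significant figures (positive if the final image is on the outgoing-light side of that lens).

Applying the thin-lens equation to the first lens, 1/5 = 1/16.5 + 1/d_i1, which gives d_i1 = 7.174 cm.
This image would form 7.174 cm past lens 1, i.e. 0.674 cm beyond lens 2, so it is a virtual object for lens 2: d_o2 = 6.5 - 7.174 = -0.674 cm.
Applying the thin-lens equation again with f_2 = 11 cm and d_o2 = -0.674 cm gives d_i2 = 0.635 cm.

0.64 cm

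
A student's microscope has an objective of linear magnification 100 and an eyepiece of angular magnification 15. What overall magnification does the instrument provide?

1500

The overall magnification of a compound microscope is the product of the objective and eyepiece magnifications:
M = M_obj x M_eye = 100 x 15 = 1500.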